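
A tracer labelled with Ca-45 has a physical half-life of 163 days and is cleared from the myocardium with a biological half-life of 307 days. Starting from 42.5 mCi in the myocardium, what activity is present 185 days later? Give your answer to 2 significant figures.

1/t_eff = 1/t_phys + 1/t_biol = 1/163 + 1/307 = 0.0093923 per day.
t_eff = 163 × 307 / (163 + 307) ≈ 106.47 days.
Remaining = 42.5 × (1/2)^(185/106.47) = 42.5 × (1/2)^1.7376 ≈ 12.745 mCi.

13 mCi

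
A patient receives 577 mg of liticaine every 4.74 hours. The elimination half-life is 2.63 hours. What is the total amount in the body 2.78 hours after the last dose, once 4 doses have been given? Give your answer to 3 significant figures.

386 mg

The 4 doses were given 17, 12.26, 7.52, 2.78 hours ago.
Total = 577·(1/2)^(17/2.63) + 577·(1/2)^(12.26/2.63) + 577·(1/2)^(7.52/2.63) + 577·(1/2)^(2.78/2.63)
      = 6.5366 + 22.798 + 79.513 + 277.32 ≈ 386.16 mg.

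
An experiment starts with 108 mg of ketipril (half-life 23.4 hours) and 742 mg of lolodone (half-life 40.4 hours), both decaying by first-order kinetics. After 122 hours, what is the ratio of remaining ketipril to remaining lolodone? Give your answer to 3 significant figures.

0.0318

ketipril: 108 × (1/2)^(122/23.4) = 108 × (1/2)^5.2137 ≈ 2.9104 mg.
lolodone: 742 × (1/2)^(122/40.4) = 742 × (1/2)^3.0198 ≈ 91.486 mg.
Ratio ≈ 2.9104 / 91.486 ≈ 0.031813.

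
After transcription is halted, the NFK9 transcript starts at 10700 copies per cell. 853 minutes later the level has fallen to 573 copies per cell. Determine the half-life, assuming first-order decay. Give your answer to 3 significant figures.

A/A₀ = 573/10700 ≈ 0.053551.
n = log₂(18.674) ≈ 4.2229 half-lives elapsed in 853 minutes.
t½ = 853/4.2229 ≈ 201.99 minutes.

202 minutes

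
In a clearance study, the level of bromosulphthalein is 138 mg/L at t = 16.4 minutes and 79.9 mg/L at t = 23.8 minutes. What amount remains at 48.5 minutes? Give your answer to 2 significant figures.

Over Δt = 23.8 − 16.4 = 7.4 minutes, the level fell by a factor of 138/79.9 ≈ 1.7272.
n = log₂(1.7272) ≈ 0.7884 half-lives, so t½ = 7.4/0.7884 ≈ 9.3861 minutes.
From t = 23.8 to t = 48.5: 79.9 × (1/2)^((48.5−23.8)/9.3861) ≈ 12.893 mg/L.

13 mg/L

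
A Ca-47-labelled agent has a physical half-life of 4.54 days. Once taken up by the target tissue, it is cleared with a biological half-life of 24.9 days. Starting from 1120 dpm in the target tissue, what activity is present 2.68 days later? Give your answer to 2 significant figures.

690 dpm

1/t_eff = 1/t_phys + 1/t_biol = 1/4.54 + 1/24.9 = 0.26042 per day.
t_eff = 4.54 × 24.9 / (4.54 + 24.9) ≈ 3.8399 days.
Remaining = 1120 × (1/2)^(2.68/3.8399) = 1120 × (1/2)^0.69794 ≈ 690.43 dpm.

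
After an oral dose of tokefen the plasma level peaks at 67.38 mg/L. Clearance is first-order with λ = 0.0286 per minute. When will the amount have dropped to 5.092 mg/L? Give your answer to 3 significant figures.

t½ = ln 2 / λ = 0.69315 / 0.0286 ≈ 24.236 minutes.
Fraction remaining = 5.092/67.38 ≈ 0.075571.
n = log₂(67.38/5.092) = ln(13.233)/ln 2 ≈ 3.726 half-lives.
t = n × t½ = 3.726 × 24.236 ≈ 90.303 minutes.

90.3 minutes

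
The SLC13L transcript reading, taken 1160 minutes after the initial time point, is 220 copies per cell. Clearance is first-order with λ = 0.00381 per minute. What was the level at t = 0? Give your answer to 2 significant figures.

t½ = ln 2 / λ = 0.69315 / 0.00381 ≈ 181.93 minutes.
Number of half-lives elapsed: n = 1160/181.93 ≈ 6.3761.
A₀ = A × 2^n = 220 × 2^6.3761 = 220 × 83.063 ≈ 18274 copies per cell.

18000 copies per cell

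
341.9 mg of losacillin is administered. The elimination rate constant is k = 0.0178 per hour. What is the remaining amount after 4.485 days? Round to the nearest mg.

t½ = ln 2 / k = 0.69315 / 0.0178 ≈ 38.941 hours.
Convert the elapsed time: 4.485 days = 107.64 hours.
Number of half-lives: n = 107.64/38.941 ≈ 2.7642.
Remaining = 341.9 × (1/2)^2.7642 = 341.9 × 0.1472 ≈ 50.326 mg.

50 mg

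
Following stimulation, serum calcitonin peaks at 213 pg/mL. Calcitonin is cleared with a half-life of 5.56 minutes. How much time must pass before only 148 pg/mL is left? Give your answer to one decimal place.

Fraction remaining = 148/213 ≈ 0.69484.
n = log₂(213/148) = ln(1.4392)/ln 2 ≈ 0.52526 half-lives.
t = n × t½ = 0.52526 × 5.56 ≈ 2.9204 minutes.

2.9 minutes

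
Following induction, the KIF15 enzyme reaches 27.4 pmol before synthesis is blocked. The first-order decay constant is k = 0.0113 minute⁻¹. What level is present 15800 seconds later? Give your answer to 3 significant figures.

1.40 pmol

t½ = ln 2 / k = 0.69315 / 0.0113 ≈ 61.34 minutes.
Convert the elapsed time: 15800 seconds = 263.333 minutes.
Number of half-lives: n = 263.333/61.34 ≈ 4.293.
Remaining = 27.4 × (1/2)^4.293 = 27.4 × 0.051013 ≈ 1.3978 pmol.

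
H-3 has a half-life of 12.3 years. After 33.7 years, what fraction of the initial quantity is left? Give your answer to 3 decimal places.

n = 33.7/12.3 ≈ 2.7398 half-lives.
Fraction remaining = (1/2)^2.7398 ≈ 0.1497.

0.150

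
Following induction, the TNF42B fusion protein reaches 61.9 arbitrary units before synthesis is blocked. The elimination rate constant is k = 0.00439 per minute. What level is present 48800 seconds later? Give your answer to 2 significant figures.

1.7 arbitrary units

t½ = ln 2 / k = 0.69315 / 0.00439 ≈ 157.89 minutes.
Convert the elapsed time: 48800 seconds = 813.333 minutes.
Number of half-lives: n = 813.333/157.89 ≈ 5.1512.
Remaining = 61.9 × (1/2)^5.1512 = 61.9 × 0.028141 ≈ 1.7419 arbitrary units.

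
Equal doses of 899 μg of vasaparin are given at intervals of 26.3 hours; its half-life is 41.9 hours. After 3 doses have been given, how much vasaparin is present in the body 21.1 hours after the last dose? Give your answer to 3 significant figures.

The 3 doses were given 73.7, 47.4, 21.1 hours ago.
Total = 899·(1/2)^(73.7/41.9) + 899·(1/2)^(47.4/41.9) + 899·(1/2)^(21.1/41.9)
      = 265.62 + 410.41 + 634.11 ≈ 1310.1 μg.

1310 μg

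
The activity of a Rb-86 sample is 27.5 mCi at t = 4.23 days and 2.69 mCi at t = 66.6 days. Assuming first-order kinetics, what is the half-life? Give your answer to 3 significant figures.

Over Δt = 66.6 − 4.23 = 62.37 days, the level fell by a factor of 27.5/2.69 ≈ 10.223.
n = log₂(10.223) ≈ 3.3538 half-lives, so t½ = 62.37/3.3538 ≈ 18.597 days.

18.6 days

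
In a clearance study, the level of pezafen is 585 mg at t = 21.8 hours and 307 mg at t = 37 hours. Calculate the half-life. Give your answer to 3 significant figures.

Over Δt = 37 − 21.8 = 15.2 hours, the level fell by a factor of 585/307 ≈ 1.9055.
n = log₂(1.9055) ≈ 0.9302 half-lives, so t½ = 15.2/0.9302 ≈ 16.341 hours.

16.3 hours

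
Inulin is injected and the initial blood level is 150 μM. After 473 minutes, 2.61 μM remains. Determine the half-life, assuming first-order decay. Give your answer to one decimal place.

A/A₀ = 2.61/150 ≈ 0.0174.
n = log₂(57.471) ≈ 5.8448 half-lives elapsed in 473 minutes.
t½ = 473/5.8448 ≈ 80.927 minutes.

80.9 minutes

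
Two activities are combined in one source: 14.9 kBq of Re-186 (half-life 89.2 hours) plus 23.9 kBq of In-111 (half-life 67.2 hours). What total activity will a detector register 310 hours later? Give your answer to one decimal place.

2.3 kBq

Re-186: 14.9 × (1/2)^(310/89.2) = 14.9 × (1/2)^3.4753 ≈ 1.3397 kBq.
In-111: 23.9 × (1/2)^(310/67.2) = 23.9 × (1/2)^4.6131 ≈ 0.9766 kBq.
Total = 1.3397 + 0.9766 ≈ 2.3163 kBq.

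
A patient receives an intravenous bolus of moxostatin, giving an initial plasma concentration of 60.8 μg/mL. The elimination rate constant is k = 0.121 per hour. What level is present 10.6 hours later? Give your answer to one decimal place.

t½ = ln 2 / k = 0.69315 / 0.121 ≈ 5.7285 hours.
Number of half-lives: n = 10.6/5.7285 ≈ 1.8504.
Remaining = 60.8 × (1/2)^1.8504 = 60.8 × 0.27732 ≈ 16.861 μg/mL.

16.9 μg/mL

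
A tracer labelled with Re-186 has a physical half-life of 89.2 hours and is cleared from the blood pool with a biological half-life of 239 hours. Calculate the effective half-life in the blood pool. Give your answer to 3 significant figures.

1/t_eff = 1/t_phys + 1/t_biol = 1/89.2 + 1/239 = 0.015395 per hour.
t_eff = 89.2 × 239 / (89.2 + 239) ≈ 64.957 hours.

65.0 hours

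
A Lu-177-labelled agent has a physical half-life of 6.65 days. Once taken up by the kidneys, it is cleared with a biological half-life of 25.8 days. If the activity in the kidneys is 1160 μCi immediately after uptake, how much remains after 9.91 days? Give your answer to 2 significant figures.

320 μCi

1/t_eff = 1/t_phys + 1/t_biol = 1/6.65 + 1/25.8 = 0.18914 per day.
t_eff = 6.65 × 25.8 / (6.65 + 25.8) ≈ 5.2872 days.
Remaining = 1160 × (1/2)^(9.91/5.2872) = 1160 × (1/2)^1.8743 ≈ 316.39 μCi.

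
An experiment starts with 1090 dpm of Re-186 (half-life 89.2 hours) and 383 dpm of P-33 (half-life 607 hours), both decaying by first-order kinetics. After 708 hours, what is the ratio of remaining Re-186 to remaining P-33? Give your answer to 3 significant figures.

0.0261

Re-186: 1090 × (1/2)^(708/89.2) = 1090 × (1/2)^7.9372 ≈ 4.4472 dpm.
P-33: 383 × (1/2)^(708/607) = 383 × (1/2)^1.1664 ≈ 170.64 dpm.
Ratio ≈ 4.4472 / 170.64 ≈ 0.026062.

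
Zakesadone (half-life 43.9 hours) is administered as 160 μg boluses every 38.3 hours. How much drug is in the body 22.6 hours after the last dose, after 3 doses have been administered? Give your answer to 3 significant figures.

207 μg

The 3 doses were given 99.2, 60.9, 22.6 hours ago.
Total = 160·(1/2)^(99.2/43.9) + 160·(1/2)^(60.9/43.9) + 160·(1/2)^(22.6/43.9)
      = 33.411 + 61.167 + 111.98 ≈ 206.56 μg.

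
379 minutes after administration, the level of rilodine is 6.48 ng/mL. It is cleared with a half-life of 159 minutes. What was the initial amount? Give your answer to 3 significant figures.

33.8 ng/mL

Number of half-lives elapsed: n = 379/159 ≈ 2.3836.
A₀ = A × 2^n = 6.48 × 2^2.3836 = 6.48 × 5.2185 ≈ 33.816 ng/mL.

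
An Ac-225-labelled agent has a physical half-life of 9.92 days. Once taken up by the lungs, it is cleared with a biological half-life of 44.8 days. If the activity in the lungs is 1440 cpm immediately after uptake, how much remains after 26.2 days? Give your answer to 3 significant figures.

154 cpm

1/t_eff = 1/t_phys + 1/t_biol = 1/9.92 + 1/44.8 = 0.12313 per day.
t_eff = 9.92 × 44.8 / (9.92 + 44.8) ≈ 8.1216 days.
Remaining = 1440 × (1/2)^(26.2/8.1216) = 1440 × (1/2)^3.226 ≈ 153.91 cpm.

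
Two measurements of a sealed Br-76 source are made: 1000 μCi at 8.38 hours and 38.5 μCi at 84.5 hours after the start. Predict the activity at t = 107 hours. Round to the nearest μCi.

Over Δt = 84.5 − 8.38 = 76.12 hours, the level fell by a factor of 1000/38.5 ≈ 25.974.
n = log₂(25.974) ≈ 4.699 half-lives, so t½ = 76.12/4.699 ≈ 16.199 hours.
From t = 84.5 to t = 107: 38.5 × (1/2)^((107−84.5)/16.199) ≈ 14.701 μCi.

15 μCi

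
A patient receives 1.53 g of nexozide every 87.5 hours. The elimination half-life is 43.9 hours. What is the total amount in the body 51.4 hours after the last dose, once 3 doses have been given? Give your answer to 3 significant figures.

0.893 g

The 3 doses were given 226.4, 138.9, 51.4 hours ago.
Total = 1.53·(1/2)^(226.4/43.9) + 1.53·(1/2)^(138.9/43.9) + 1.53·(1/2)^(51.4/43.9)
      = 0.042877 + 0.1707 + 0.67957 ≈ 0.89314 g.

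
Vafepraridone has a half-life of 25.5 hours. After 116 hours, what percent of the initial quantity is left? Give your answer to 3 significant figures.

n = 116/25.5 ≈ 4.549 half-lives.
Fraction remaining = (1/2)^4.549 ≈ 0.042718, i.e. 4.2718%.

4.27%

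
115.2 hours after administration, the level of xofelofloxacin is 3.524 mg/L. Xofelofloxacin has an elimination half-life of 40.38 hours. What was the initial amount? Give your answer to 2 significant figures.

Number of half-lives elapsed: n = 115.2/40.38 ≈ 2.8529.
A₀ = A × 2^n = 3.524 × 2^2.8529 = 3.524 × 7.2245 ≈ 25.459 mg/L.

25 mg/L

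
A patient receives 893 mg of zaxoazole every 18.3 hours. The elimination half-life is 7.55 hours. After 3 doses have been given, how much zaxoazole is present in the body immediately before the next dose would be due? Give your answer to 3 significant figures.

203 mg

The 3 doses were given 54.9, 36.6, 18.3 hours ago.
Total = 893·(1/2)^(54.9/7.55) + 893·(1/2)^(36.6/7.55) + 893·(1/2)^(18.3/7.55)
      = 5.7797 + 31.014 + 166.42 ≈ 203.21 mg.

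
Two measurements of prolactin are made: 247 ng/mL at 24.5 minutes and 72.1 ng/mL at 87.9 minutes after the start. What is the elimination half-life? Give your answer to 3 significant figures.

35.7 minutes

Over Δt = 87.9 − 24.5 = 63.4 minutes, the level fell by a factor of 247/72.1 ≈ 3.4258.
n = log₂(3.4258) ≈ 1.7764 half-lives, so t½ = 63.4/1.7764 ≈ 35.689 minutes.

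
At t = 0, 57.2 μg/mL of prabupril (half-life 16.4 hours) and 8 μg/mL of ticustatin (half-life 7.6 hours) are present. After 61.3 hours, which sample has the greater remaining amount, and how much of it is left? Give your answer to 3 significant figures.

prabupril, 4.29 μg/mL

prabupril: 57.2 × (1/2)^3.7378 ≈ 4.2875 μg/mL.
ticustatin: 8 × (1/2)^8.0658 ≈ 0.029857 μg/mL.
Prabupril has more remaining, at ≈ 4.2875 μg/mL.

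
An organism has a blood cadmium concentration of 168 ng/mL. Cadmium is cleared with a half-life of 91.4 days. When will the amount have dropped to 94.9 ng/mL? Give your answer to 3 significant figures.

75.3 days

Fraction remaining = 94.9/168 ≈ 0.56488.
n = log₂(168/94.9) = ln(1.7703)/ln 2 ≈ 0.82398 half-lives.
t = n × t½ = 0.82398 × 91.4 ≈ 75.312 days.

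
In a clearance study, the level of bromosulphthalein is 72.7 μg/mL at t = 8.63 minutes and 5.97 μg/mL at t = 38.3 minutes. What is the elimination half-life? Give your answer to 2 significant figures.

Over Δt = 38.3 − 8.63 = 29.67 minutes, the level fell by a factor of 72.7/5.97 ≈ 12.178.
n = log₂(12.178) ≈ 3.6062 half-lives, so t½ = 29.67/3.6062 ≈ 8.2276 minutes.

8.2 minutes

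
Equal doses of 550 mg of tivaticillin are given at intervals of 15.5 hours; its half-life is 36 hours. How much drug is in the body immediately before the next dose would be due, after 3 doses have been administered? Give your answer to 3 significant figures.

936 mg

The 3 doses were given 46.5, 31, 15.5 hours ago.
Total = 550·(1/2)^(46.5/36) + 550·(1/2)^(31/36) + 550·(1/2)^(15.5/36)
      = 224.66 + 302.79 + 408.09 ≈ 935.54 mg.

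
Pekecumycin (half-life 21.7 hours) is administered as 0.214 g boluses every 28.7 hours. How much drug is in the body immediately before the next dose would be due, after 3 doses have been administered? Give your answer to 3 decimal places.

The 3 doses were given 86.1, 57.4, 28.7 hours ago.
Total = 0.214·(1/2)^(86.1/21.7) + 0.214·(1/2)^(57.4/21.7) + 0.214·(1/2)^(28.7/21.7)
      = 0.013677 + 0.034209 + 0.085561 ≈ 0.13345 g.

0.133 g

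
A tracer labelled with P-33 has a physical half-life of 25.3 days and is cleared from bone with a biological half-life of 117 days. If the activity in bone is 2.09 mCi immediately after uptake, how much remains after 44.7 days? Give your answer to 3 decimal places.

0.471 mCi

1/t_eff = 1/t_phys + 1/t_biol = 1/25.3 + 1/117 = 0.048073 per day.
t_eff = 25.3 × 117 / (25.3 + 117) ≈ 20.802 days.
Remaining = 2.09 × (1/2)^(44.7/20.802) = 2.09 × (1/2)^2.1488 ≈ 0.47128 mCi.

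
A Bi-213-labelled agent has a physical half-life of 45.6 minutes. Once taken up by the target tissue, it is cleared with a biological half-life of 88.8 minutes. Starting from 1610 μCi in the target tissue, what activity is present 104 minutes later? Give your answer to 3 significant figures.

147 μCi

1/t_eff = 1/t_phys + 1/t_biol = 1/45.6 + 1/88.8 = 0.033191 per minute.
t_eff = 45.6 × 88.8 / (45.6 + 88.8) ≈ 30.129 minutes.
Remaining = 1610 × (1/2)^(104/30.129) = 1610 × (1/2)^3.4519 ≈ 147.13 μCi.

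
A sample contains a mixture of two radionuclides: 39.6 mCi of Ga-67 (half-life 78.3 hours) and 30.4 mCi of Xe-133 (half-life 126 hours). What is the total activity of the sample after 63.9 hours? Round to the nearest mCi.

Ga-67: 39.6 × (1/2)^(63.9/78.3) = 39.6 × (1/2)^0.81609 ≈ 22.492 mCi.
Xe-133: 30.4 × (1/2)^(63.9/126) = 30.4 × (1/2)^0.50714 ≈ 21.39 mCi.
Total = 22.492 + 21.39 ≈ 43.882 mCi.

44 mCi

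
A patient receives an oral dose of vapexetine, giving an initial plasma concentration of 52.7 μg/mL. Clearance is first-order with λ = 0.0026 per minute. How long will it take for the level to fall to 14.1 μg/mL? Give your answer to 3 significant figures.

507 minutes

t½ = ln 2 / λ = 0.69315 / 0.0026 ≈ 266.6 minutes.
Fraction remaining = 14.1/52.7 ≈ 0.26755.
n = log₂(52.7/14.1) = ln(3.7376)/ln 2 ≈ 1.9021 half-lives.
t = n × t½ = 1.9021 × 266.6 ≈ 507.09 minutes.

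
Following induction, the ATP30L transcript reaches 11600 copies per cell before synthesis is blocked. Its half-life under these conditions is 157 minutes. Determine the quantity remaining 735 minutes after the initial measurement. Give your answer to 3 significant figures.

Number of half-lives: n = 735/157 ≈ 4.6815.
Remaining = 11600 × (1/2)^4.6815 = 11600 × 0.038969 ≈ 452.04 copies per cell.

452 copies per cell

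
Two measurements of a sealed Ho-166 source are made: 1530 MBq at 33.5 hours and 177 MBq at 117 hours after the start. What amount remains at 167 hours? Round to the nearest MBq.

Over Δt = 117 − 33.5 = 83.5 hours, the level fell by a factor of 1530/177 ≈ 8.6441.
n = log₂(8.6441) ≈ 3.1117 half-lives, so t½ = 83.5/3.1117 ≈ 26.834 hours.
From t = 117 to t = 167: 177 × (1/2)^((167−117)/26.834) ≈ 48.648 MBq.

49 MBq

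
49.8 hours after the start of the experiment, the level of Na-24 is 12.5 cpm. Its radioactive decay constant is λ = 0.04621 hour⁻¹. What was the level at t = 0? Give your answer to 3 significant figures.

125 cpm

t½ = ln 2 / λ = 0.69315 / 0.04621 ≈ 15 hours.
Number of half-lives elapsed: n = 49.8/15 ≈ 3.32.
A₀ = A × 2^n = 12.5 × 2^3.32 = 12.5 × 9.9867 ≈ 124.83 cpm.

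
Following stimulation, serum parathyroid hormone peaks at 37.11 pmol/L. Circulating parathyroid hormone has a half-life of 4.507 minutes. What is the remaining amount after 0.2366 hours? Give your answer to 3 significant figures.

4.18 pmol/L

Convert the elapsed time: 0.2366 hours = 14.196 minutes.
Number of half-lives: n = 14.196/4.507 ≈ 3.1498.
Remaining = 37.11 × (1/2)^3.1498 = 37.11 × 0.11267 ≈ 4.1814 pmol/L.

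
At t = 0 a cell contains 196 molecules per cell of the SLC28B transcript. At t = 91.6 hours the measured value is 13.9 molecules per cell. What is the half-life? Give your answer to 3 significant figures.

A/A₀ = 13.9/196 ≈ 0.070918.
n = log₂(14.101) ≈ 3.8177 half-lives elapsed in 91.6 hours.
t½ = 91.6/3.8177 ≈ 23.994 hours.

24.0 hours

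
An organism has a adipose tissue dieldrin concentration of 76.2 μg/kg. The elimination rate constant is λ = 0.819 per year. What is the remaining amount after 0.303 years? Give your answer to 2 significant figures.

59 μg/kg

t½ = ln 2 / λ = 0.69315 / 0.819 ≈ 0.84633 years.
Number of half-lives: n = 0.303/0.84633 ≈ 0.35801.
Remaining = 76.2 × (1/2)^0.35801 = 76.2 × 0.78024 ≈ 59.454 μg/kg.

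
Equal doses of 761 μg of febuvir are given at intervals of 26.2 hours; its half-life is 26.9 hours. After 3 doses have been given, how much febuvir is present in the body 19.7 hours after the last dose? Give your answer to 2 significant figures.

The 3 doses were given 72.1, 45.9, 19.7 hours ago.
Total = 761·(1/2)^(72.1/26.9) + 761·(1/2)^(45.9/26.9) + 761·(1/2)^(19.7/26.9)
      = 118.72 + 233.2 + 458.07 ≈ 809.99 μg.

810 μg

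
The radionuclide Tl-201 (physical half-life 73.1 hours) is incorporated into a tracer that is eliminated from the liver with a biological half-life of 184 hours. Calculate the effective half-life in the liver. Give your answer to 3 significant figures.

52.3 hours

1/t_eff = 1/t_phys + 1/t_biol = 1/73.1 + 1/184 = 0.019115 per hour.
t_eff = 73.1 × 184 / (73.1 + 184) ≈ 52.316 hours.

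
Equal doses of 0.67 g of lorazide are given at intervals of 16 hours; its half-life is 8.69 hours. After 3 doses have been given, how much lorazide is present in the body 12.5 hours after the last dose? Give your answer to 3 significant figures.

0.335 g

The 3 doses were given 44.5, 28.5, 12.5 hours ago.
Total = 0.67·(1/2)^(44.5/8.69) + 0.67·(1/2)^(28.5/8.69) + 0.67·(1/2)^(12.5/8.69)
      = 0.019255 + 0.068993 + 0.24721 ≈ 0.33546 g.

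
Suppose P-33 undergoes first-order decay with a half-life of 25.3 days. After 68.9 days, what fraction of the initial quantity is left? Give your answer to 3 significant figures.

0.151

n = 68.9/25.3 ≈ 2.7233 half-lives.
Fraction remaining = (1/2)^2.7233 ≈ 0.15143.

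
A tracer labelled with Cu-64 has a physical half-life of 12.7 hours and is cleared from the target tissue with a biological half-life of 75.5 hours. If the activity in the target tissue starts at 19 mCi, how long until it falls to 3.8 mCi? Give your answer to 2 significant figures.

25 hours

1/t_eff = 1/t_phys + 1/t_biol = 1/12.7 + 1/75.5 = 0.091985 per hour.
t_eff = 12.7 × 75.5 / (12.7 + 75.5) ≈ 10.871 hours.
n = log₂(19/3.8) ≈ 2.3219; t = 2.3219 × 10.871 ≈ 25.242 hours.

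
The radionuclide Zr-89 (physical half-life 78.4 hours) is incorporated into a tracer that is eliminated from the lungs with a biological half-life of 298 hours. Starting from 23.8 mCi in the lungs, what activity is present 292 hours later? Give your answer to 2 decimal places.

1/t_eff = 1/t_phys + 1/t_biol = 1/78.4 + 1/298 = 0.016111 per hour.
t_eff = 78.4 × 298 / (78.4 + 298) ≈ 62.07 hours.
Remaining = 23.8 × (1/2)^(292/62.07) = 23.8 × (1/2)^4.7044 ≈ 0.9129 mCi.

0.91 mCi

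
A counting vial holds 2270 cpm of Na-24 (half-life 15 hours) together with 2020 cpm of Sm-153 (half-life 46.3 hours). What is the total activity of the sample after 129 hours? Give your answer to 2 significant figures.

Na-24: 2270 × (1/2)^(129/15) = 2270 × (1/2)^8.6 ≈ 5.8502 cpm.
Sm-153: 2020 × (1/2)^(129/46.3) = 2020 × (1/2)^2.7862 ≈ 292.84 cpm.
Total = 5.8502 + 292.84 ≈ 298.69 cpm.

300 cpm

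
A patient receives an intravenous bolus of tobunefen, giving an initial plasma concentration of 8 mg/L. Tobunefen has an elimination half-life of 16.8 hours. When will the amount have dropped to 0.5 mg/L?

67.2 hours

0.5/8 = 1/16, so 4 half-lives have elapsed.
t = 4 × 16.8 = 67.2 hours.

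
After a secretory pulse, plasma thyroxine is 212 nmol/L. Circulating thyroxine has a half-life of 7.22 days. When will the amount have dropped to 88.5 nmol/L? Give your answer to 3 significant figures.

Fraction remaining = 88.5/212 ≈ 0.41745.
n = log₂(212/88.5) = ln(2.3955)/ln 2 ≈ 1.2603 half-lives.
t = n × t½ = 1.2603 × 7.22 ≈ 9.0995 days.

9.10 days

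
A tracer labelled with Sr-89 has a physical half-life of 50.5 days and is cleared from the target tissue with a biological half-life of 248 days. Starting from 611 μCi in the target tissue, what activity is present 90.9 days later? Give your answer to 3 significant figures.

136 μCi

1/t_eff = 1/t_phys + 1/t_biol = 1/50.5 + 1/248 = 0.023834 per day.
t_eff = 50.5 × 248 / (50.5 + 248) ≈ 41.956 days.
Remaining = 611 × (1/2)^(90.9/41.956) = 611 × (1/2)^2.1665 ≈ 136.1 μCi.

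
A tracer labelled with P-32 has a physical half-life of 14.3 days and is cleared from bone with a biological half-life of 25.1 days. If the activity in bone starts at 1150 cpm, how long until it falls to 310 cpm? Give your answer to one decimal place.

1/t_eff = 1/t_phys + 1/t_biol = 1/14.3 + 1/25.1 = 0.10977 per day.
t_eff = 14.3 × 25.1 / (14.3 + 25.1) ≈ 9.1099 days.
n = log₂(1150/310) ≈ 1.8913; t = 1.8913 × 9.1099 ≈ 17.229 days.

17.2 days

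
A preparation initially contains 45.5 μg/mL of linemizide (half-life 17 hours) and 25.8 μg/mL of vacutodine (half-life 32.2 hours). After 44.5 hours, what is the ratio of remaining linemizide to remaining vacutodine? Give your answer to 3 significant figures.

0.749

linemizide: 45.5 × (1/2)^(44.5/17) = 45.5 × (1/2)^2.6176 ≈ 7.4135 μg/mL.
vacutodine: 25.8 × (1/2)^(44.5/32.2) = 25.8 × (1/2)^1.382 ≈ 9.8992 μg/mL.
Ratio ≈ 7.4135 / 9.8992 ≈ 0.7489.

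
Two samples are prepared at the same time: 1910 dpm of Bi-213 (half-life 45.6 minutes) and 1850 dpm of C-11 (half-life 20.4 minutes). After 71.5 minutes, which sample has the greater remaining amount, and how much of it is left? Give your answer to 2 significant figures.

Bi-213, 640 dpm

Bi-213: 1910 × (1/2)^1.568 ≈ 644.2 dpm.
C-11: 1850 × (1/2)^3.5049 ≈ 162.96 dpm.
Bi-213 has more remaining, at ≈ 644.2 dpm.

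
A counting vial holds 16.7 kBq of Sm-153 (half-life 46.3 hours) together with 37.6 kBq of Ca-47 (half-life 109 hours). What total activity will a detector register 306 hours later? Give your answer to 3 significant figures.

Sm-153: 16.7 × (1/2)^(306/46.3) = 16.7 × (1/2)^6.6091 ≈ 0.17108 kBq.
Ca-47: 37.6 × (1/2)^(306/109) = 37.6 × (1/2)^2.8073 ≈ 5.3715 kBq.
Total = 0.17108 + 5.3715 ≈ 5.5426 kBq.

5.54 kBq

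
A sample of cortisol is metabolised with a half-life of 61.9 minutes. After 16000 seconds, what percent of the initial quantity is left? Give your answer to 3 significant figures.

5.05%

16000 seconds = 266.667 minutes.
n = 266.667/61.9 ≈ 4.308 half-lives.
Fraction remaining = (1/2)^4.308 ≈ 0.050484, i.e. 5.0484%.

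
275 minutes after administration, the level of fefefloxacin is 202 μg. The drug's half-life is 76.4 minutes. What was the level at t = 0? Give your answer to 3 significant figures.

2450 μg

Number of half-lives elapsed: n = 275/76.4 ≈ 3.5995.
A₀ = A × 2^n = 202 × 2^3.5995 = 202 × 12.121 ≈ 2448.5 μg.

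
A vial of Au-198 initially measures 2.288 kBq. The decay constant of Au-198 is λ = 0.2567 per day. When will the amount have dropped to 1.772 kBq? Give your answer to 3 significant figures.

0.996 days

t½ = ln 2 / λ = 0.69315 / 0.2567 ≈ 2.7002 days.
Fraction remaining = 1.772/2.288 ≈ 0.77448.
n = log₂(2.288/1.772) = ln(1.2912)/ln 2 ≈ 0.36871 half-lives.
t = n × t½ = 0.36871 × 2.7002 ≈ 0.99559 days.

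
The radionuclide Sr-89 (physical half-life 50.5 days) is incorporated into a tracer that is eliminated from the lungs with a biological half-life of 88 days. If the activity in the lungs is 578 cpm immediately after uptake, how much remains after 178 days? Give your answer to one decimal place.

1/t_eff = 1/t_phys + 1/t_biol = 1/50.5 + 1/88 = 0.031166 per day.
t_eff = 50.5 × 88 / (50.5 + 88) ≈ 32.087 days.
Remaining = 578 × (1/2)^(178/32.087) = 578 × (1/2)^5.5475 ≈ 12.359 cpm.

12.4 cpm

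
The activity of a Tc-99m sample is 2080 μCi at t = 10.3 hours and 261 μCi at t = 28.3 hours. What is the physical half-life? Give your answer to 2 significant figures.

Over Δt = 28.3 − 10.3 = 18 hours, the level fell by a factor of 2080/261 ≈ 7.9693.
n = log₂(7.9693) ≈ 2.9945 half-lives, so t½ = 18/2.9945 ≈ 6.0111 hours.

6.0 hours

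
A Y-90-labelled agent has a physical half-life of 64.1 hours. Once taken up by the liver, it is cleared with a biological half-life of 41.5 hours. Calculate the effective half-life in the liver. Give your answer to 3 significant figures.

1/t_eff = 1/t_phys + 1/t_biol = 1/64.1 + 1/41.5 = 0.039697 per hour.
t_eff = 64.1 × 41.5 / (64.1 + 41.5) ≈ 25.191 hours.

25.2 hours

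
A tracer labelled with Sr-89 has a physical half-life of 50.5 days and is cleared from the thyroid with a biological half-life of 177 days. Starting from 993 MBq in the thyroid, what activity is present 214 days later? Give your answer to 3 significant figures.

1/t_eff = 1/t_phys + 1/t_biol = 1/50.5 + 1/177 = 0.025452 per day.
t_eff = 50.5 × 177 / (50.5 + 177) ≈ 39.29 days.
Remaining = 993 × (1/2)^(214/39.29) = 993 × (1/2)^5.4467 ≈ 22.769 MBq.

22.8 MBq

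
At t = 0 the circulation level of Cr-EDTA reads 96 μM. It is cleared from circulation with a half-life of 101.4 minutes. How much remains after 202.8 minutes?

24 μM

Elapsed time is 2 half-lives (202.8/101.4).
Each half-life halves the amount: 96 × (1/2)^2 = 96/4 = 24 μM.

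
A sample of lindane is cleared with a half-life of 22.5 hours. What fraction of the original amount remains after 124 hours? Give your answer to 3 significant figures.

0.0219

n = 124/22.5 ≈ 5.5111 half-lives.
Fraction remaining = (1/2)^5.5111 ≈ 0.021928.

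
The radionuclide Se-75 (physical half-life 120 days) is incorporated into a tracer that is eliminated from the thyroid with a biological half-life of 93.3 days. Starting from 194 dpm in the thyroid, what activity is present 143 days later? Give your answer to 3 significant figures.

1/t_eff = 1/t_phys + 1/t_biol = 1/120 + 1/93.3 = 0.019051 per day.
t_eff = 120 × 93.3 / (120 + 93.3) ≈ 52.489 days.
Remaining = 194 × (1/2)^(143/52.489) = 194 × (1/2)^2.7244 ≈ 29.355 dpm.

29.4 dpm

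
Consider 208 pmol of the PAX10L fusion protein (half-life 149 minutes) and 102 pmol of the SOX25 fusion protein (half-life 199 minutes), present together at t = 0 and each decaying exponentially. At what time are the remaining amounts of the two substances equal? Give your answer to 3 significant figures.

610 minutes

Set 208·(1/2)^(t/149) = 102·(1/2)^(t/199).
Taking log₂: log₂(208/102) = t·(1/149 − 1/199).
log₂(2.0392) = 1.028; 1/149 − 1/199 = 0.0016863.
t = 1.028 / 0.0016863 ≈ 609.63 minutes.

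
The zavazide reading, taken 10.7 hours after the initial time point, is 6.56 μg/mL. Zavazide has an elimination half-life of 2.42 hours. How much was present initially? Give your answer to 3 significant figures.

Number of half-lives elapsed: n = 10.7/2.42 ≈ 4.4215.
A₀ = A × 2^n = 6.56 × 2^4.4215 = 6.56 × 21.429 ≈ 140.57 μg/mL.

141 μg/mL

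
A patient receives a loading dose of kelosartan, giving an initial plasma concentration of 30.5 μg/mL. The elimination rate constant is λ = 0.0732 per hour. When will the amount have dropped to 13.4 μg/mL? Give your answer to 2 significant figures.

t½ = ln 2 / λ = 0.69315 / 0.0732 ≈ 9.4692 hours.
Fraction remaining = 13.4/30.5 ≈ 0.43934.
n = log₂(30.5/13.4) = ln(2.2761)/ln 2 ≈ 1.1866 half-lives.
t = n × t½ = 1.1866 × 9.4692 ≈ 11.236 hours.

11 hours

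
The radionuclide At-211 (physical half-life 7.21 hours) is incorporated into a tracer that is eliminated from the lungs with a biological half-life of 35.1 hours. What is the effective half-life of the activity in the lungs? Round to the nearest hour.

1/t_eff = 1/t_phys + 1/t_biol = 1/7.21 + 1/35.1 = 0.16719 per hour.
t_eff = 7.21 × 35.1 / (7.21 + 35.1) ≈ 5.9814 hours.

6 hours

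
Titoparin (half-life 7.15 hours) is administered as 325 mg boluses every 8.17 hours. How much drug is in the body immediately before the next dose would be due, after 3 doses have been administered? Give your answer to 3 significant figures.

244 mg

The 3 doses were given 24.51, 16.34, 8.17 hours ago.
Total = 325·(1/2)^(24.51/7.15) + 325·(1/2)^(16.34/7.15) + 325·(1/2)^(8.17/7.15)
      = 30.197 + 66.671 + 147.2 ≈ 244.07 mg.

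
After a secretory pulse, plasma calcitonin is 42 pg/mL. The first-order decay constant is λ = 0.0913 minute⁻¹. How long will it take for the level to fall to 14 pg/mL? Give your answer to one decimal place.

12.0 minutes

t½ = ln 2 / λ = 0.69315 / 0.0913 ≈ 7.592 minutes.
Fraction remaining = 14/42 ≈ 0.33333.
n = log₂(42/14) = ln(3)/ln 2 ≈ 1.585 half-lives.
t = n × t½ = 1.585 × 7.592 ≈ 12.033 minutes.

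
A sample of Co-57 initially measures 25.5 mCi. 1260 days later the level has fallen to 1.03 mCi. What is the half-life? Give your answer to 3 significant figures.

272 days

A/A₀ = 1.03/25.5 ≈ 0.040392.
n = log₂(24.757) ≈ 4.6298 half-lives elapsed in 1260 days.
t½ = 1260/4.6298 ≈ 272.15 days.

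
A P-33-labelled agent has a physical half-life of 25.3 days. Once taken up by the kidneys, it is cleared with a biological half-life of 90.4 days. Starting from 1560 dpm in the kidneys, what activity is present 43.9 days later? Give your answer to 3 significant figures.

1/t_eff = 1/t_phys + 1/t_biol = 1/25.3 + 1/90.4 = 0.050588 per day.
t_eff = 25.3 × 90.4 / (25.3 + 90.4) ≈ 19.768 days.
Remaining = 1560 × (1/2)^(43.9/19.768) = 1560 × (1/2)^2.2208 ≈ 334.66 dpm.

335 dpm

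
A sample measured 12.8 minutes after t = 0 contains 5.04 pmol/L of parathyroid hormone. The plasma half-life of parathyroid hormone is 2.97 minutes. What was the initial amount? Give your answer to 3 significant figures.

100 pmol/L

Number of half-lives elapsed: n = 12.8/2.97 ≈ 4.3098.
A₀ = A × 2^n = 5.04 × 2^4.3098 = 5.04 × 19.832 ≈ 99.954 pmol/L.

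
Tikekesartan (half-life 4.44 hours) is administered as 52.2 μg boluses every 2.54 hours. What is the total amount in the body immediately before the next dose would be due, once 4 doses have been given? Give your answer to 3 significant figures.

85.3 μg

The 4 doses were given 10.16, 7.62, 5.08, 2.54 hours ago.
Total = 52.2·(1/2)^(10.16/4.44) + 52.2·(1/2)^(7.62/4.44) + 52.2·(1/2)^(5.08/4.44) + 52.2·(1/2)^(2.54/4.44)
      = 10.686 + 15.887 + 23.618 + 35.112 ≈ 85.304 μg.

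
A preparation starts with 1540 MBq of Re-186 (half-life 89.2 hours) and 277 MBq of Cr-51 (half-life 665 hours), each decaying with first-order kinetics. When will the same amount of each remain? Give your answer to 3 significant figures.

255 hours

Set 1540·(1/2)^(t/89.2) = 277·(1/2)^(t/665).
Taking log₂: log₂(1540/277) = t·(1/89.2 − 1/665).
log₂(5.5596) = 2.475; 1/89.2 − 1/665 = 0.009707.
t = 2.475 / 0.009707 ≈ 254.97 hours.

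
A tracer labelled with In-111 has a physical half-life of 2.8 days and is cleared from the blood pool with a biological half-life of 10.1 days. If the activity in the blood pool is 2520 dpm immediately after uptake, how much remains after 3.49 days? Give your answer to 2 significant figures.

1/t_eff = 1/t_phys + 1/t_biol = 1/2.8 + 1/10.1 = 0.45615 per day.
t_eff = 2.8 × 10.1 / (2.8 + 10.1) ≈ 2.1922 days.
Remaining = 2520 × (1/2)^(3.49/2.1922) = 2520 × (1/2)^1.592 ≈ 835.93 dpm.

840 dpm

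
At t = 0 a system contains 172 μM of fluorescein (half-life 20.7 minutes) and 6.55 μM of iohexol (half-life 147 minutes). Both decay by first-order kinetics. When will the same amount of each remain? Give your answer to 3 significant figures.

114 minutes

Set 172·(1/2)^(t/20.7) = 6.55·(1/2)^(t/147).
Taking log₂: log₂(172/6.55) = t·(1/20.7 − 1/147).
log₂(26.26) = 4.7148; 1/20.7 − 1/147 = 0.041506.
t = 4.7148 / 0.041506 ≈ 113.59 minutes.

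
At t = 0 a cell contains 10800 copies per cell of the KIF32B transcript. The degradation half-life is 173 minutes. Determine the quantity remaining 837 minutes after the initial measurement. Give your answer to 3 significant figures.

378 copies per cell

Number of half-lives: n = 837/173 ≈ 4.8382.
Remaining = 10800 × (1/2)^4.8382 = 10800 × 0.03496 ≈ 377.57 copies per cell.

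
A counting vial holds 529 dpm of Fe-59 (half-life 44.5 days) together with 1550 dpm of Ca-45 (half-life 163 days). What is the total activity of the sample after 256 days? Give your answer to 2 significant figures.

Fe-59: 529 × (1/2)^(256/44.5) = 529 × (1/2)^5.7528 ≈ 9.8104 dpm.
Ca-45: 1550 × (1/2)^(256/163) = 1550 × (1/2)^1.5706 ≈ 521.85 dpm.
Total = 9.8104 + 521.85 ≈ 531.66 dpm.

530 dpm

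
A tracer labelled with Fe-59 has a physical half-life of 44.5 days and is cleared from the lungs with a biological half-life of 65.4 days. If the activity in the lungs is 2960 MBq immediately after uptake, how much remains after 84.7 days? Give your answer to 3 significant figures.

322 MBq

1/t_eff = 1/t_phys + 1/t_biol = 1/44.5 + 1/65.4 = 0.037762 per day.
t_eff = 44.5 × 65.4 / (44.5 + 65.4) ≈ 26.481 days.
Remaining = 2960 × (1/2)^(84.7/26.481) = 2960 × (1/2)^3.1985 ≈ 322.44 MBq.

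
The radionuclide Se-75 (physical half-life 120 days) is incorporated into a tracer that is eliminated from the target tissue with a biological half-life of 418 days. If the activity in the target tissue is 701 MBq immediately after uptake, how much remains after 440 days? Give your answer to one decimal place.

1/t_eff = 1/t_phys + 1/t_biol = 1/120 + 1/418 = 0.010726 per day.
t_eff = 120 × 418 / (120 + 418) ≈ 93.234 days.
Remaining = 701 × (1/2)^(440/93.234) = 701 × (1/2)^4.7193 ≈ 26.611 MBq.

26.6 MBq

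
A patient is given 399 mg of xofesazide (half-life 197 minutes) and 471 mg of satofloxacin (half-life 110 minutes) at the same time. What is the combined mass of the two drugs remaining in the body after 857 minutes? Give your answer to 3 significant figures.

xofesazide: 399 × (1/2)^(857/197) = 399 × (1/2)^4.3503 ≈ 19.562 mg.
satofloxacin: 471 × (1/2)^(857/110) = 471 × (1/2)^7.7909 ≈ 2.1268 mg.
Total = 19.562 + 2.1268 ≈ 21.689 mg.

21.7 mg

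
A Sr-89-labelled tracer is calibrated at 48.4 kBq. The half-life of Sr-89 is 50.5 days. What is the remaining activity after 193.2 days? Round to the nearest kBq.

3 kBq

Number of half-lives: n = 193.2/50.5 ≈ 3.8257.
Remaining = 48.4 × (1/2)^3.8257 = 48.4 × 0.070524 ≈ 3.4134 kBq.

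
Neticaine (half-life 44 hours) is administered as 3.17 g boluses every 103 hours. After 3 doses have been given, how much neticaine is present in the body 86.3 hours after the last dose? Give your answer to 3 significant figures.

1.01 g

The 3 doses were given 292.3, 189.3, 86.3 hours ago.
Total = 3.17·(1/2)^(292.3/44) + 3.17·(1/2)^(189.3/44) + 3.17·(1/2)^(86.3/44)
      = 0.031715 + 0.16067 + 0.81401 ≈ 1.0064 g.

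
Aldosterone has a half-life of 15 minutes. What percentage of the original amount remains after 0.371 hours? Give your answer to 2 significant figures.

0.371 hours = 22.26 minutes.
n = 22.26/15 ≈ 1.484 half-lives.
Fraction remaining = (1/2)^1.484 ≈ 0.3575, i.e. 35.75%.

36%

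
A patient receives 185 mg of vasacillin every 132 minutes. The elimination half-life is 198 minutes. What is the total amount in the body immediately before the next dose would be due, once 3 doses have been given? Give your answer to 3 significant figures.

The 3 doses were given 396, 264, 132 minutes ago.
Total = 185·(1/2)^(396/198) + 185·(1/2)^(264/198) + 185·(1/2)^(132/198)
      = 46.25 + 73.417 + 116.54 ≈ 236.21 mg.

236 mg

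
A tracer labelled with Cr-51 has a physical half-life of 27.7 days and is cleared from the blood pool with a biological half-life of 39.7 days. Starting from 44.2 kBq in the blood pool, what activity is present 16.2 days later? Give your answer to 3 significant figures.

22.2 kBq

1/t_eff = 1/t_phys + 1/t_biol = 1/27.7 + 1/39.7 = 0.06129 per day.
t_eff = 27.7 × 39.7 / (27.7 + 39.7) ≈ 16.316 days.
Remaining = 44.2 × (1/2)^(16.2/16.316) = 44.2 × (1/2)^0.9929 ≈ 22.209 kBq.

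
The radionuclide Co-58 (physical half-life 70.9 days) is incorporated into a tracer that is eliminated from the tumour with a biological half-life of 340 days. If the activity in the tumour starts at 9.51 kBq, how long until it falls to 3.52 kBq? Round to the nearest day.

1/t_eff = 1/t_phys + 1/t_biol = 1/70.9 + 1/340 = 0.017046 per day.
t_eff = 70.9 × 340 / (70.9 + 340) ≈ 58.666 days.
n = log₂(9.51/3.52) ≈ 1.4339; t = 1.4339 × 58.666 ≈ 84.12 days.

84 days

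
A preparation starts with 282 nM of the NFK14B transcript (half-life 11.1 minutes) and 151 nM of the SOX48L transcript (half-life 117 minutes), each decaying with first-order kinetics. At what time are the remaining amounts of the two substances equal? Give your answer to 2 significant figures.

11 minutes

Set 282·(1/2)^(t/11.1) = 151·(1/2)^(t/117).
Taking log₂: log₂(282/151) = t·(1/11.1 − 1/117).
log₂(1.8675) = 0.90115; 1/11.1 − 1/117 = 0.081543.
t = 0.90115 / 0.081543 ≈ 11.051 minutes.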